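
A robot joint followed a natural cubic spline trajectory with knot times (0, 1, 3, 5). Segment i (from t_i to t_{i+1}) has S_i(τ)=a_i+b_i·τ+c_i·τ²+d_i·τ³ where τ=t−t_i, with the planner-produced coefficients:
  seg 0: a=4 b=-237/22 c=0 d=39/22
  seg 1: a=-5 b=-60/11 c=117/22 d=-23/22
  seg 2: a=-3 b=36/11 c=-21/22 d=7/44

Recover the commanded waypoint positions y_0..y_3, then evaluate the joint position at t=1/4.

y_0 = S_0(0) = a_0 = 4
y_1 = S_1(0) = a_1 = -5
y_2 = S_2(0) = a_2 = -3
y_3 = S_2(2) = 1
t_q=1/4 is in segment 0 (τ=1/4); S_0(τ)=1879/1408

y_0=4 y_1=-5 y_2=-3 y_3=1
S(1/4) = 1879/1408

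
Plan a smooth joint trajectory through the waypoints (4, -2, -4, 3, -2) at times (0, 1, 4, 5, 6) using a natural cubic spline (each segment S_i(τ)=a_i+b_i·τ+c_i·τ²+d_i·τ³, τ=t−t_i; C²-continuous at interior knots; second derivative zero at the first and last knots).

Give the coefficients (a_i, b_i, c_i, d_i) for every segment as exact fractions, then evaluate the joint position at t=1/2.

Δ: Δ0=-6, Δ1=-2/3, Δ2=7, Δ3=-5
row 1: diag=8, rhs=32; c'=3/8, d'=4
row 2: denom=8−3·3/8=55/8; d'=(46−3·4)/(55/8)=272/55
row 3: denom=4−1·8/55=212/55; d'=(-72−1·272/55)/(212/55)=-1058/53
back: M3=-1058/53
back: M2=272/55−8/55·-1058/53=416/53
back: M1=4−3/8·416/53=56/53
M: M0=0, M1=56/53, M2=416/53, M3=-1058/53, M4=0
seg 0: a=4, c=M0/2=0, d=(M1−M0)/(6·1)=28/159, b=Δ0−h0·(2M0+M1)/6=-982/159
seg 1: a=-2, c=M1/2=28/53, d=(M2−M1)/(6·3)=20/53, b=Δ1−h1·(2M1+M2)/6=-898/159
seg 2: a=-4, c=M2/2=208/53, d=(M3−M2)/(6·1)=-737/159, b=Δ2−h2·(2M2+M3)/6=1226/159
seg 3: a=3, c=M3/2=-529/53, d=(M4−M3)/(6·1)=529/159, b=Δ3−h3·(2M3+M4)/6=263/159
t_q=1/2 → seg 0, τ=1/2; S=4+-982/159·τ+0·τ²+28/159·τ³=99/106

  seg 0: a=4 b=-982/159 c=0 d=28/159
  seg 1: a=-2 b=-898/159 c=28/53 d=20/53
  seg 2: a=-4 b=1226/159 c=208/53 d=-737/159
  seg 3: a=3 b=263/159 c=-529/53 d=529/159
S(1/2) = 99/106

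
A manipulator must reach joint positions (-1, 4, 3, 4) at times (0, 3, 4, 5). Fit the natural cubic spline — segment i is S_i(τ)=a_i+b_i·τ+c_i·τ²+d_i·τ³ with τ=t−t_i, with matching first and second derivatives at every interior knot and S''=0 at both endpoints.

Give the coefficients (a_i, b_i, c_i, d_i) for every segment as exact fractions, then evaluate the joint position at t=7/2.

  seg 0: a=-1 b=269/93 c=0 d=-38/279
  seg 1: a=4 b=-73/93 c=-38/31 d=94/93
  seg 2: a=3 b=-19/93 c=56/31 d=-56/93
S(7/2) = 425/124

Δ: Δ0=5/3, Δ1=-1, Δ2=1
row 1: diag=8, rhs=-16; c'=1/8, d'=-2
row 2: denom=4−1·1/8=31/8; d'=(12−1·-2)/(31/8)=112/31
back: M2=112/31
back: M1=-2−1/8·112/31=-76/31
M: M0=0, M1=-76/31, M2=112/31, M3=0
seg 0: a=-1, c=M0/2=0, d=(M1−M0)/(6·3)=-38/279, b=Δ0−h0·(2M0+M1)/6=269/93
seg 1: a=4, c=M1/2=-38/31, d=(M2−M1)/(6·1)=94/93, b=Δ1−h1·(2M1+M2)/6=-73/93
seg 2: a=3, c=M2/2=56/31, d=(M3−M2)/(6·1)=-56/93, b=Δ2−h2·(2M2+M3)/6=-19/93
t_q=7/2 → seg 1, τ=1/2; S=4+-73/93·τ+-38/31·τ²+94/93·τ³=425/124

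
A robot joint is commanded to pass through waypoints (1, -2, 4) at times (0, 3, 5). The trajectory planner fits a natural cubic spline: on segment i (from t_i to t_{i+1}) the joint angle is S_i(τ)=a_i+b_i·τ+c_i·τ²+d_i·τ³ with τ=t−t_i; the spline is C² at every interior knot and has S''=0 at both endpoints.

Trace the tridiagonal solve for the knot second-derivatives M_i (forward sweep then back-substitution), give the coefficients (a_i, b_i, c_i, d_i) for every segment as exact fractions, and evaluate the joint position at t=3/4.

Δ: Δ0=-1, Δ1=3
row 1: diag=10, rhs=24; c'=1/5, d'=12/5
back: M1=12/5
M: M0=0, M1=12/5, M2=0
seg 0: a=1, c=M0/2=0, d=(M1−M0)/(6·3)=2/15, b=Δ0−h0·(2M0+M1)/6=-11/5
seg 1: a=-2, c=M1/2=6/5, d=(M2−M1)/(6·2)=-1/5, b=Δ1−h1·(2M1+M2)/6=7/5
t_q=3/4 → seg 0, τ=3/4; S=1+-11/5·τ+0·τ²+2/15·τ³=-19/32

  seg 0: a=1 b=-11/5 c=0 d=2/15
  seg 1: a=-2 b=7/5 c=6/5 d=-1/5
S(3/4) = -19/32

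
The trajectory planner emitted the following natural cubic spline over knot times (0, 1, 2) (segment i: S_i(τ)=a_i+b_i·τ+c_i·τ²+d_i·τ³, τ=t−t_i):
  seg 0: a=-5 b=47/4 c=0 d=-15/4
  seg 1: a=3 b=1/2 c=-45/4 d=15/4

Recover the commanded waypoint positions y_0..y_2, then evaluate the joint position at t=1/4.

y_0=-5 y_1=3 y_2=-4
S(1/4) = -543/256

y_0 = S_0(0) = a_0 = -5
y_1 = S_1(0) = a_1 = 3
y_2 = S_1(1) = -4
t_q=1/4 is in segment 0 (τ=1/4); S_0(τ)=-543/256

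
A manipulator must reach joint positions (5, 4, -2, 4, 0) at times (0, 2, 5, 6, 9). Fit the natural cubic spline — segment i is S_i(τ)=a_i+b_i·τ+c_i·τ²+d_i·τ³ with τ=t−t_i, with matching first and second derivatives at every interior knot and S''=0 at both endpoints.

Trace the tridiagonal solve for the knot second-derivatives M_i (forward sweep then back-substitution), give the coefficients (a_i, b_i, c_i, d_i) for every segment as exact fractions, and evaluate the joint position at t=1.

  seg 0: a=5 b=169/279 c=0 d=-617/2232
  seg 1: a=4 b=-1513/558 c=-617/372 d=6347/10044
  seg 2: a=-2 b=4909/1116 c=1124/279 d=-301/124
  seg 3: a=4 b=2887/558 c=-3631/1116 d=3631/10044
S(1) = 3965/744

Δ: Δ0=-1/2, Δ1=-2, Δ2=6, Δ3=-4/3
row 1: diag=10, rhs=-9; c'=3/10, d'=-9/10
row 2: denom=8−3·3/10=71/10; d'=(48−3·-9/10)/(71/10)=507/71
row 3: denom=8−1·10/71=558/71; d'=(-44−1·507/71)/(558/71)=-3631/558
back: M3=-3631/558
back: M2=507/71−10/71·-3631/558=2248/279
back: M1=-9/10−3/10·2248/279=-617/186
M: M0=0, M1=-617/186, M2=2248/279, M3=-3631/558, M4=0
seg 0: a=5, c=M0/2=0, d=(M1−M0)/(6·2)=-617/2232, b=Δ0−h0·(2M0+M1)/6=169/279
seg 1: a=4, c=M1/2=-617/372, d=(M2−M1)/(6·3)=6347/10044, b=Δ1−h1·(2M1+M2)/6=-1513/558
seg 2: a=-2, c=M2/2=1124/279, d=(M3−M2)/(6·1)=-301/124, b=Δ2−h2·(2M2+M3)/6=4909/1116
seg 3: a=4, c=M3/2=-3631/1116, d=(M4−M3)/(6·3)=3631/10044, b=Δ3−h3·(2M3+M4)/6=2887/558
t_q=1 → seg 0, τ=1; S=5+169/279·τ+0·τ²+-617/2232·τ³=3965/744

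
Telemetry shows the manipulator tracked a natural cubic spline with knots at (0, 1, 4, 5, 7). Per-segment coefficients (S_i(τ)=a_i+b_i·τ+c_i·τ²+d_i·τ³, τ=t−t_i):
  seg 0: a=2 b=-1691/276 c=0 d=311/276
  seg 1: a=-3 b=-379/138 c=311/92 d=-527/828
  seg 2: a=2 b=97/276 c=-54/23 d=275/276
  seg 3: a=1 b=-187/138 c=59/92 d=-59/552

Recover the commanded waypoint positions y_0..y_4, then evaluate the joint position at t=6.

y_0 = S_0(0) = a_0 = 2
y_1 = S_1(0) = a_1 = -3
y_2 = S_2(0) = a_2 = 2
y_3 = S_3(0) = a_3 = 1
y_4 = S_3(2) = 0
t_q=6 is in segment 3 (τ=1); S_3(τ)=33/184

y_0=2 y_1=-3 y_2=2 y_3=1 y_4=0
S(6) = 33/184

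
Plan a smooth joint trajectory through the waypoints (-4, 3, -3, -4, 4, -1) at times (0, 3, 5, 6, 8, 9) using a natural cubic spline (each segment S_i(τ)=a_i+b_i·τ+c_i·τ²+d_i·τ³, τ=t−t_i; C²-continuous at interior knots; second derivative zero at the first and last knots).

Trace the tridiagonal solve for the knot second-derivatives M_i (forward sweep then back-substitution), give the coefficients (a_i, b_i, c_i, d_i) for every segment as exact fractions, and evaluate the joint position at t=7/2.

Δ: Δ0=7/3, Δ1=-3, Δ2=-1, Δ3=4, Δ4=-5
row 1: diag=10, rhs=-32; c'=1/5, d'=-16/5
row 2: denom=6−2·1/5=28/5; d'=(12−2·-16/5)/(28/5)=23/7
row 3: denom=6−1·5/28=163/28; d'=(30−1·23/7)/(163/28)=748/163
row 4: denom=6−2·56/163=866/163; d'=(-54−2·748/163)/(866/163)=-5149/433
back: M4=-5149/433
back: M3=748/163−56/163·-5149/433=3756/433
back: M2=23/7−5/28·3756/433=752/433
back: M1=-16/5−1/5·752/433=-1536/433
M: M0=0, M1=-1536/433, M2=752/433, M3=3756/433, M4=-5149/433, M5=0
seg 0: a=-4, c=M0/2=0, d=(M1−M0)/(6·3)=-256/1299, b=Δ0−h0·(2M0+M1)/6=5335/1299
seg 1: a=3, c=M1/2=-768/433, d=(M2−M1)/(6·2)=572/1299, b=Δ1−h1·(2M1+M2)/6=-1577/1299
seg 2: a=-3, c=M2/2=376/433, d=(M3−M2)/(6·1)=1502/1299, b=Δ2−h2·(2M2+M3)/6=-3929/1299
seg 3: a=-4, c=M3/2=1878/433, d=(M4−M3)/(6·2)=-8905/5196, b=Δ3−h3·(2M3+M4)/6=2833/1299
seg 4: a=4, c=M4/2=-5149/866, d=(M5−M4)/(6·1)=5149/2598, b=Δ4−h4·(2M4+M5)/6=-1346/1299
t_q=7/2 → seg 1, τ=1/2; S=3+-1577/1299·τ+-768/433·τ²+572/1299·τ³=868/433

  seg 0: a=-4 b=5335/1299 c=0 d=-256/1299
  seg 1: a=3 b=-1577/1299 c=-768/433 d=572/1299
  seg 2: a=-3 b=-3929/1299 c=376/433 d=1502/1299
  seg 3: a=-4 b=2833/1299 c=1878/433 d=-8905/5196
  seg 4: a=4 b=-1346/1299 c=-5149/866 d=5149/2598
S(7/2) = 868/433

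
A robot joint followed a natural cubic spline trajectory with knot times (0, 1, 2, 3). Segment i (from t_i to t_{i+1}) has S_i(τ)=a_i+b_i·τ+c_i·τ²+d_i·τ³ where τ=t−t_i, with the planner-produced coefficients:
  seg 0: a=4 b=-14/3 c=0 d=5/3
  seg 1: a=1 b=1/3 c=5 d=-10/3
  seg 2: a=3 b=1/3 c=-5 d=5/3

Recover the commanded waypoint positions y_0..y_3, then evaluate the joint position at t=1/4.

y_0=4 y_1=1 y_2=3 y_3=0
S(1/4) = 183/64

y_0 = S_0(0) = a_0 = 4
y_1 = S_1(0) = a_1 = 1
y_2 = S_2(0) = a_2 = 3
y_3 = S_2(1) = 0
t_q=1/4 is in segment 0 (τ=1/4); S_0(τ)=183/64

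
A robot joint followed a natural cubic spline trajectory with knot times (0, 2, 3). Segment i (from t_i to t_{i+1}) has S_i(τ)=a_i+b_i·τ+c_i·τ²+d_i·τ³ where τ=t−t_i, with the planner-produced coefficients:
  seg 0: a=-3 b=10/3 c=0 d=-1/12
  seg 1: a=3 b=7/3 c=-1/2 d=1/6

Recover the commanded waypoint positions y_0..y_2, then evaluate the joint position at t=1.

y_0 = S_0(0) = a_0 = -3
y_1 = S_1(0) = a_1 = 3
y_2 = S_1(1) = 5
t_q=1 is in segment 0 (τ=1); S_0(τ)=1/4

y_0=-3 y_1=3 y_2=5
S(1) = 1/4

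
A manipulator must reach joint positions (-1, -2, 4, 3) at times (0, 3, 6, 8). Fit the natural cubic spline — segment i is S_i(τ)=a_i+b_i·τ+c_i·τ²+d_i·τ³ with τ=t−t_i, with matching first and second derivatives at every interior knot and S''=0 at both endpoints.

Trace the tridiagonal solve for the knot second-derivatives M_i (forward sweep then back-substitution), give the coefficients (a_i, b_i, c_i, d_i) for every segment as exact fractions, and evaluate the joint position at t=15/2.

  seg 0: a=-1 b=-7/6 c=0 d=5/54
  seg 1: a=-2 b=4/3 c=5/6 d=-11/54
  seg 2: a=4 b=5/6 c=-1 d=1/6
S(15/2) = 57/16

Δ: Δ0=-1/3, Δ1=2, Δ2=-1/2
row 1: diag=12, rhs=14; c'=1/4, d'=7/6
row 2: denom=10−3·1/4=37/4; d'=(-15−3·7/6)/(37/4)=-2
back: M2=-2
back: M1=7/6−1/4·-2=5/3
M: M0=0, M1=5/3, M2=-2, M3=0
seg 0: a=-1, c=M0/2=0, d=(M1−M0)/(6·3)=5/54, b=Δ0−h0·(2M0+M1)/6=-7/6
seg 1: a=-2, c=M1/2=5/6, d=(M2−M1)/(6·3)=-11/54, b=Δ1−h1·(2M1+M2)/6=4/3
seg 2: a=4, c=M2/2=-1, d=(M3−M2)/(6·2)=1/6, b=Δ2−h2·(2M2+M3)/6=5/6
t_q=15/2 → seg 2, τ=3/2; S=4+5/6·τ+-1·τ²+1/6·τ³=57/16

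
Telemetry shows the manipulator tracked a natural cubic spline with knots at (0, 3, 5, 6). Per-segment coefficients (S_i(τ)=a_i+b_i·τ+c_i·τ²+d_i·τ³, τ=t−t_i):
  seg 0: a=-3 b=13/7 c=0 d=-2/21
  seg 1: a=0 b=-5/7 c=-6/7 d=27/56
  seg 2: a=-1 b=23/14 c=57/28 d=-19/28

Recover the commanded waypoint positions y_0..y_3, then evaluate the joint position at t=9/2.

y_0 = S_0(0) = a_0 = -3
y_1 = S_1(0) = a_1 = 0
y_2 = S_2(0) = a_2 = -1
y_3 = S_2(1) = 2
t_q=9/2 is in segment 1 (τ=3/2); S_1(τ)=-615/448

y_0=-3 y_1=0 y_2=-1 y_3=2
S(9/2) = -615/448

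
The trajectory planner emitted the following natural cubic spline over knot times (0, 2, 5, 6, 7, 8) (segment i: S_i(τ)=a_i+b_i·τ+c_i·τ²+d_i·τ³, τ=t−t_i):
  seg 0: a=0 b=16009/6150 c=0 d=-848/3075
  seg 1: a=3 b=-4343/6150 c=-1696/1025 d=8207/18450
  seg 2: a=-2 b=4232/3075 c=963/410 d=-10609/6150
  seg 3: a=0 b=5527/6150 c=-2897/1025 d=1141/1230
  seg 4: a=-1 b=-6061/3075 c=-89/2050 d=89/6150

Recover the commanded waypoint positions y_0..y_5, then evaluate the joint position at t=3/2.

y_0=0 y_1=3 y_2=-2 y_3=0 y_4=-1 y_5=-3
S(3/2) = 12193/4100

y_0 = S_0(0) = a_0 = 0
y_1 = S_1(0) = a_1 = 3
y_2 = S_2(0) = a_2 = -2
y_3 = S_3(0) = a_3 = 0
y_4 = S_4(0) = a_4 = -1
y_5 = S_4(1) = -3
t_q=3/2 is in segment 0 (τ=3/2); S_0(τ)=12193/4100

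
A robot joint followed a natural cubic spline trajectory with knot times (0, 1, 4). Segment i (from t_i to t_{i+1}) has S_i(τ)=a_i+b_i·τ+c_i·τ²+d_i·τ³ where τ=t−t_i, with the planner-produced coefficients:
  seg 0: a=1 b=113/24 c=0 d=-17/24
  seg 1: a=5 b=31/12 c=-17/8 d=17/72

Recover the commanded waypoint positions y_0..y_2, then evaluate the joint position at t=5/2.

y_0 = S_0(0) = a_0 = 1
y_1 = S_1(0) = a_1 = 5
y_2 = S_1(3) = 0
t_q=5/2 is in segment 1 (τ=3/2); S_1(τ)=313/64

y_0=1 y_1=5 y_2=0
S(5/2) = 313/64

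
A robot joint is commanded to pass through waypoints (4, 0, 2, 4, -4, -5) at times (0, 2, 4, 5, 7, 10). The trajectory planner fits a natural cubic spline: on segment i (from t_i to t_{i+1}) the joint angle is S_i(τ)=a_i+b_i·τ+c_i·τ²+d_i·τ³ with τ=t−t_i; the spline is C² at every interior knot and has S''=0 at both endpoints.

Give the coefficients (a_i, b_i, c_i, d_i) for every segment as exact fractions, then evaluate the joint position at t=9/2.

Δ: Δ0=-2, Δ1=1, Δ2=2, Δ3=-4, Δ4=-1/3
row 1: diag=8, rhs=18; c'=1/4, d'=9/4
row 2: denom=6−2·1/4=11/2; d'=(6−2·9/4)/(11/2)=3/11
row 3: denom=6−1·2/11=64/11; d'=(-36−1·3/11)/(64/11)=-399/64
row 4: denom=10−2·11/32=149/16; d'=(22−2·-399/64)/(149/16)=1103/298
back: M4=1103/298
back: M3=-399/64−11/32·1103/298=-2237/298
back: M2=3/11−2/11·-2237/298=244/149
back: M1=9/4−1/4·244/149=1097/596
M: M0=0, M1=1097/596, M2=244/149, M3=-2237/298, M4=1103/298, M5=0
seg 0: a=4, c=M0/2=0, d=(M1−M0)/(6·2)=1097/7152, b=Δ0−h0·(2M0+M1)/6=-4673/1788
seg 1: a=0, c=M1/2=1097/1192, d=(M2−M1)/(6·2)=-121/7152, b=Δ1−h1·(2M1+M2)/6=-691/894
seg 2: a=2, c=M2/2=122/149, d=(M3−M2)/(6·1)=-2725/1788, b=Δ2−h2·(2M2+M3)/6=4837/1788
seg 3: a=4, c=M3/2=-2237/596, d=(M4−M3)/(6·2)=835/894, b=Δ3−h3·(2M3+M4)/6=-205/894
seg 4: a=-4, c=M4/2=1103/596, d=(M5−M4)/(6·3)=-1103/5364, b=Δ4−h4·(2M4+M5)/6=-3607/894
t_q=9/2 → seg 2, τ=1/2; S=2+4837/1788·τ+122/149·τ²+-2725/1788·τ³=16053/4768

  seg 0: a=4 b=-4673/1788 c=0 d=1097/7152
  seg 1: a=0 b=-691/894 c=1097/1192 d=-121/7152
  seg 2: a=2 b=4837/1788 c=122/149 d=-2725/1788
  seg 3: a=4 b=-205/894 c=-2237/596 d=835/894
  seg 4: a=-4 b=-3607/894 c=1103/596 d=-1103/5364
S(9/2) = 16053/4768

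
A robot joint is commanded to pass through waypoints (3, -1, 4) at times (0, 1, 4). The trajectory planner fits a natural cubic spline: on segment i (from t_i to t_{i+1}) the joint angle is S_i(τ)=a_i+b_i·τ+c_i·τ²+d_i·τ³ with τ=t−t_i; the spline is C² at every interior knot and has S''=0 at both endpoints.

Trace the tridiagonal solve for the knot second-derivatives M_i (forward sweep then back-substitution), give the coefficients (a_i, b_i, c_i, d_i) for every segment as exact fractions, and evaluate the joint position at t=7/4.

Δ: Δ0=-4, Δ1=5/3
row 1: diag=8, rhs=34; c'=3/8, d'=17/4
back: M1=17/4
M: M0=0, M1=17/4, M2=0
seg 0: a=3, c=M0/2=0, d=(M1−M0)/(6·1)=17/24, b=Δ0−h0·(2M0+M1)/6=-113/24
seg 1: a=-1, c=M1/2=17/8, d=(M2−M1)/(6·3)=-17/72, b=Δ1−h1·(2M1+M2)/6=-31/12
t_q=7/4 → seg 1, τ=3/4; S=-1+-31/12·τ+17/8·τ²+-17/72·τ³=-943/512

  seg 0: a=3 b=-113/24 c=0 d=17/24
  seg 1: a=-1 b=-31/12 c=17/8 d=-17/72
S(7/4) = -943/512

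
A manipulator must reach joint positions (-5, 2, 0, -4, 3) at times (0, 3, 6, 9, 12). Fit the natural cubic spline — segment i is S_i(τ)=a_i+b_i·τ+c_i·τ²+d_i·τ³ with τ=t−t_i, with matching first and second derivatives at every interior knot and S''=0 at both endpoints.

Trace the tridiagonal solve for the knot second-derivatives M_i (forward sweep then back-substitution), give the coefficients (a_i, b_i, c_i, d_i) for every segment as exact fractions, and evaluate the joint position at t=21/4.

  seg 0: a=-5 b=127/42 c=0 d=-29/378
  seg 1: a=2 b=20/21 c=-29/42 d=19/378
  seg 2: a=0 b=-11/6 c=-5/21 d=17/126
  seg 3: a=-4 b=8/21 c=41/42 d=-41/378
S(21/4) = 1093/896

Δ: Δ0=7/3, Δ1=-2/3, Δ2=-4/3, Δ3=7/3
row 1: diag=12, rhs=-18; c'=1/4, d'=-3/2
row 2: denom=12−3·1/4=45/4; d'=(-4−3·-3/2)/(45/4)=2/45
row 3: denom=12−3·4/15=56/5; d'=(22−3·2/45)/(56/5)=41/21
back: M3=41/21
back: M2=2/45−4/15·41/21=-10/21
back: M1=-3/2−1/4·-10/21=-29/21
M: M0=0, M1=-29/21, M2=-10/21, M3=41/21, M4=0
seg 0: a=-5, c=M0/2=0, d=(M1−M0)/(6·3)=-29/378, b=Δ0−h0·(2M0+M1)/6=127/42
seg 1: a=2, c=M1/2=-29/42, d=(M2−M1)/(6·3)=19/378, b=Δ1−h1·(2M1+M2)/6=20/21
seg 2: a=0, c=M2/2=-5/21, d=(M3−M2)/(6·3)=17/126, b=Δ2−h2·(2M2+M3)/6=-11/6
seg 3: a=-4, c=M3/2=41/42, d=(M4−M3)/(6·3)=-41/378, b=Δ3−h3·(2M3+M4)/6=8/21
t_q=21/4 → seg 1, τ=9/4; S=2+20/21·τ+-29/42·τ²+19/378·τ³=1093/896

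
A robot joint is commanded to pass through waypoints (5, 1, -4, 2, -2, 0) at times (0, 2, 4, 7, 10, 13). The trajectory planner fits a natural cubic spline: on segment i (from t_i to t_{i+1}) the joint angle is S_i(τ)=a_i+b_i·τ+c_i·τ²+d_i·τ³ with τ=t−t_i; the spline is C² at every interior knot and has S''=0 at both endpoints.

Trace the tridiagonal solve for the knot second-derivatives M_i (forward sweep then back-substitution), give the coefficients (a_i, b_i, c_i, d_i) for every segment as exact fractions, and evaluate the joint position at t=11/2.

  seg 0: a=5 b=-1214/783 c=0 d=-88/783
  seg 1: a=1 b=-2270/783 c=-176/261 d=2737/6264
  seg 2: a=-4 b=-553/1566 c=2033/1044 d=-10927/28188
  seg 3: a=2 b=2707/3132 c=-1207/783 d=7601/28188
  seg 4: a=-2 b=-1729/1566 c=2773/3132 d=-2773/28188
S(11/2) = -4055/2784

Δ: Δ0=-2, Δ1=-5/2, Δ2=2, Δ3=-4/3, Δ4=2/3
row 1: diag=8, rhs=-3; c'=1/4, d'=-3/8
row 2: denom=10−2·1/4=19/2; d'=(27−2·-3/8)/(19/2)=111/38
row 3: denom=12−3·6/19=210/19; d'=(-20−3·111/38)/(210/19)=-1093/420
row 4: denom=12−3·19/70=783/70; d'=(12−3·-1093/420)/(783/70)=2773/1566
back: M4=2773/1566
back: M3=-1093/420−19/70·2773/1566=-2414/783
back: M2=111/38−6/19·-2414/783=2033/522
back: M1=-3/8−1/4·2033/522=-352/261
M: M0=0, M1=-352/261, M2=2033/522, M3=-2414/783, M4=2773/1566, M5=0
seg 0: a=5, c=M0/2=0, d=(M1−M0)/(6·2)=-88/783, b=Δ0−h0·(2M0+M1)/6=-1214/783
seg 1: a=1, c=M1/2=-176/261, d=(M2−M1)/(6·2)=2737/6264, b=Δ1−h1·(2M1+M2)/6=-2270/783
seg 2: a=-4, c=M2/2=2033/1044, d=(M3−M2)/(6·3)=-10927/28188, b=Δ2−h2·(2M2+M3)/6=-553/1566
seg 3: a=2, c=M3/2=-1207/783, d=(M4−M3)/(6·3)=7601/28188, b=Δ3−h3·(2M3+M4)/6=2707/3132
seg 4: a=-2, c=M4/2=2773/3132, d=(M5−M4)/(6·3)=-2773/28188, b=Δ4−h4·(2M4+M5)/6=-1729/1566
t_q=11/2 → seg 2, τ=3/2; S=-4+-553/1566·τ+2033/1044·τ²+-10927/28188·τ³=-4055/2784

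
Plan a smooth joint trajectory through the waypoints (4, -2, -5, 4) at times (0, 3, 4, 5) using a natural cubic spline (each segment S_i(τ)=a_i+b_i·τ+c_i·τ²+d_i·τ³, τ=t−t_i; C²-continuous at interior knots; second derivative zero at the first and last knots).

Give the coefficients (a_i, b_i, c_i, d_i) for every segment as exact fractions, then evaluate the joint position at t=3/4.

Δ: Δ0=-2, Δ1=-3, Δ2=9
row 1: diag=8, rhs=-6; c'=1/8, d'=-3/4
row 2: denom=4−1·1/8=31/8; d'=(72−1·-3/4)/(31/8)=582/31
back: M2=582/31
back: M1=-3/4−1/8·582/31=-96/31
M: M0=0, M1=-96/31, M2=582/31, M3=0
seg 0: a=4, c=M0/2=0, d=(M1−M0)/(6·3)=-16/93, b=Δ0−h0·(2M0+M1)/6=-14/31
seg 1: a=-2, c=M1/2=-48/31, d=(M2−M1)/(6·1)=113/31, b=Δ1−h1·(2M1+M2)/6=-158/31
seg 2: a=-5, c=M2/2=291/31, d=(M3−M2)/(6·1)=-97/31, b=Δ2−h2·(2M2+M3)/6=85/31
t_q=3/4 → seg 0, τ=3/4; S=4+-14/31·τ+0·τ²+-16/93·τ³=445/124

  seg 0: a=4 b=-14/31 c=0 d=-16/93
  seg 1: a=-2 b=-158/31 c=-48/31 d=113/31
  seg 2: a=-5 b=85/31 c=291/31 d=-97/31
S(3/4) = 445/124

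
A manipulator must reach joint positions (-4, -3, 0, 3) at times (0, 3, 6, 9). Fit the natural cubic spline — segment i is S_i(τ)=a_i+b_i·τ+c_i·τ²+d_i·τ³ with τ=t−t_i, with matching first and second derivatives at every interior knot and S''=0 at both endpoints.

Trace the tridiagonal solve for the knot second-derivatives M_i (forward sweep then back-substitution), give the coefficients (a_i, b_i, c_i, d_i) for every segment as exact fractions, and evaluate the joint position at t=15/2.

  seg 0: a=-4 b=7/45 c=0 d=8/405
  seg 1: a=-3 b=31/45 c=8/45 d=-2/81
  seg 2: a=0 b=49/45 c=-2/45 d=2/405
S(15/2) = 31/20

Δ: Δ0=1/3, Δ1=1, Δ2=1
row 1: diag=12, rhs=4; c'=1/4, d'=1/3
row 2: denom=12−3·1/4=45/4; d'=(0−3·1/3)/(45/4)=-4/45
back: M2=-4/45
back: M1=1/3−1/4·-4/45=16/45
M: M0=0, M1=16/45, M2=-4/45, M3=0
seg 0: a=-4, c=M0/2=0, d=(M1−M0)/(6·3)=8/405, b=Δ0−h0·(2M0+M1)/6=7/45
seg 1: a=-3, c=M1/2=8/45, d=(M2−M1)/(6·3)=-2/81, b=Δ1−h1·(2M1+M2)/6=31/45
seg 2: a=0, c=M2/2=-2/45, d=(M3−M2)/(6·3)=2/405, b=Δ2−h2·(2M2+M3)/6=49/45
t_q=15/2 → seg 2, τ=3/2; S=0+49/45·τ+-2/45·τ²+2/405·τ³=31/20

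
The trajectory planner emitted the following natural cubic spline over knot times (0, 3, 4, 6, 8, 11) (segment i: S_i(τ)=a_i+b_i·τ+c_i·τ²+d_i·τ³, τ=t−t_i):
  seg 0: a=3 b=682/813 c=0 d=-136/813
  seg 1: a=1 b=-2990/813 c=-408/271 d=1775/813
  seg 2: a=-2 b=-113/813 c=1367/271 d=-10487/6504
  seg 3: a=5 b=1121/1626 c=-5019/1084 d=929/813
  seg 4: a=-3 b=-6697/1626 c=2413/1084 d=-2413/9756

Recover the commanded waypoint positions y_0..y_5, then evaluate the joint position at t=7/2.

y_0 = S_0(0) = a_0 = 3
y_1 = S_1(0) = a_1 = 1
y_2 = S_2(0) = a_2 = -2
y_3 = S_3(0) = a_3 = 5
y_4 = S_4(0) = a_4 = -3
y_5 = S_4(3) = -2
t_q=7/2 is in segment 1 (τ=1/2); S_1(τ)=-2043/2168

y_0=3 y_1=1 y_2=-2 y_3=5 y_4=-3 y_5=-2
S(7/2) = -2043/2168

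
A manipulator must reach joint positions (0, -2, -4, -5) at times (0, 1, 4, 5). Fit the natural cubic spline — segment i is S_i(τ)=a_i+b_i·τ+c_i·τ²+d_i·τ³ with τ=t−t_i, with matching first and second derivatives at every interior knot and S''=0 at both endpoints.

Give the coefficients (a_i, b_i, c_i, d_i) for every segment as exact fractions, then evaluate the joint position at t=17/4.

  seg 0: a=0 b=-73/33 c=0 d=7/33
  seg 1: a=-2 b=-52/33 c=7/11 d=-1/9
  seg 2: a=-4 b=-25/33 c=-4/11 d=4/33
S(17/4) = -741/176

Δ: Δ0=-2, Δ1=-2/3, Δ2=-1
row 1: diag=8, rhs=8; c'=3/8, d'=1
row 2: denom=8−3·3/8=55/8; d'=(-2−3·1)/(55/8)=-8/11
back: M2=-8/11
back: M1=1−3/8·-8/11=14/11
M: M0=0, M1=14/11, M2=-8/11, M3=0
seg 0: a=0, c=M0/2=0, d=(M1−M0)/(6·1)=7/33, b=Δ0−h0·(2M0+M1)/6=-73/33
seg 1: a=-2, c=M1/2=7/11, d=(M2−M1)/(6·3)=-1/9, b=Δ1−h1·(2M1+M2)/6=-52/33
seg 2: a=-4, c=M2/2=-4/11, d=(M3−M2)/(6·1)=4/33, b=Δ2−h2·(2M2+M3)/6=-25/33
t_q=17/4 → seg 2, τ=1/4; S=-4+-25/33·τ+-4/11·τ²+4/33·τ³=-741/176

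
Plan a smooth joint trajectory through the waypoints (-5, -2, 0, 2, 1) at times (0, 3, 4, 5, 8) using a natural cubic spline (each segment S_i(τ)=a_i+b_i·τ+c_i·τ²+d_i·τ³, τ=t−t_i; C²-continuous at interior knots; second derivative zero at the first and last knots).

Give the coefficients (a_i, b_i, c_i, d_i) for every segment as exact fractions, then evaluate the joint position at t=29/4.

  seg 0: a=-5 b=77/120 c=0 d=43/1080
  seg 1: a=-2 b=103/60 c=43/120 d=-3/40
  seg 2: a=0 b=53/24 c=2/15 d=-41/120
  seg 3: a=2 b=29/20 c=-107/120 d=107/1080
S(29/4) = 961/512

Δ: Δ0=1, Δ1=2, Δ2=2, Δ3=-1/3
row 1: diag=8, rhs=6; c'=1/8, d'=3/4
row 2: denom=4−1·1/8=31/8; d'=(0−1·3/4)/(31/8)=-6/31
row 3: denom=8−1·8/31=240/31; d'=(-14−1·-6/31)/(240/31)=-107/60
back: M3=-107/60
back: M2=-6/31−8/31·-107/60=4/15
back: M1=3/4−1/8·4/15=43/60
M: M0=0, M1=43/60, M2=4/15, M3=-107/60, M4=0
seg 0: a=-5, c=M0/2=0, d=(M1−M0)/(6·3)=43/1080, b=Δ0−h0·(2M0+M1)/6=77/120
seg 1: a=-2, c=M1/2=43/120, d=(M2−M1)/(6·1)=-3/40, b=Δ1−h1·(2M1+M2)/6=103/60
seg 2: a=0, c=M2/2=2/15, d=(M3−M2)/(6·1)=-41/120, b=Δ2−h2·(2M2+M3)/6=53/24
seg 3: a=2, c=M3/2=-107/120, d=(M4−M3)/(6·3)=107/1080, b=Δ3−h3·(2M3+M4)/6=29/20
t_q=29/4 → seg 3, τ=9/4; S=2+29/20·τ+-107/120·τ²+107/1080·τ³=961/512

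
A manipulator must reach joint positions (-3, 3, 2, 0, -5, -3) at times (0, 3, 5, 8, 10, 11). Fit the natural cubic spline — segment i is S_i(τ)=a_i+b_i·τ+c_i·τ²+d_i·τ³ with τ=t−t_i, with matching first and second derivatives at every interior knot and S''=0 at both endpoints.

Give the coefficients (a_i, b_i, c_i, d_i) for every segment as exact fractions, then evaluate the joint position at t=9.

Δ: Δ0=2, Δ1=-1/2, Δ2=-2/3, Δ3=-5/2, Δ4=2
row 1: diag=10, rhs=-15; c'=1/5, d'=-3/2
row 2: denom=10−2·1/5=48/5; d'=(-1−2·-3/2)/(48/5)=5/24
row 3: denom=10−3·5/16=145/16; d'=(-11−3·5/24)/(145/16)=-186/145
row 4: denom=6−2·32/145=806/145; d'=(27−2·-186/145)/(806/145)=4287/806
back: M4=4287/806
back: M3=-186/145−32/145·4287/806=-990/403
back: M2=5/24−5/16·-990/403=1180/1209
back: M1=-3/2−1/5·1180/1209=-4099/2418
M: M0=0, M1=-4099/2418, M2=1180/1209, M3=-990/403, M4=4287/806, M5=0
seg 0: a=-3, c=M0/2=0, d=(M1−M0)/(6·3)=-4099/43524, b=Δ0−h0·(2M0+M1)/6=13771/4836
seg 1: a=3, c=M1/2=-4099/4836, d=(M2−M1)/(6·2)=2153/9672, b=Δ1−h1·(2M1+M2)/6=737/2418
seg 2: a=2, c=M2/2=590/1209, d=(M3−M2)/(6·3)=-2075/10881, b=Δ2−h2·(2M2+M3)/6=-167/403
seg 3: a=0, c=M3/2=-495/403, d=(M4−M3)/(6·2)=2089/3224, b=Δ3−h3·(2M3+M4)/6=-1062/403
seg 4: a=-5, c=M4/2=4287/1612, d=(M5−M4)/(6·1)=-1429/1612, b=Δ4−h4·(2M4+M5)/6=183/806
t_q=9 → seg 3, τ=1; S=0+-1062/403·τ+-495/403·τ²+2089/3224·τ³=-10367/3224

  seg 0: a=-3 b=13771/4836 c=0 d=-4099/43524
  seg 1: a=3 b=737/2418 c=-4099/4836 d=2153/9672
  seg 2: a=2 b=-167/403 c=590/1209 d=-2075/10881
  seg 3: a=0 b=-1062/403 c=-495/403 d=2089/3224
  seg 4: a=-5 b=183/806 c=4287/1612 d=-1429/1612
S(9) = -10367/3224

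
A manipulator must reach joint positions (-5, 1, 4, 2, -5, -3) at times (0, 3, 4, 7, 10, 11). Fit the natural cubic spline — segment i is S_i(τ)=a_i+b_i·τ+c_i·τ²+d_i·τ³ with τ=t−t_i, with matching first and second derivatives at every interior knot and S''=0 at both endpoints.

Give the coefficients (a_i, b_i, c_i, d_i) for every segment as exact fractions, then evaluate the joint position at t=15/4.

Δ: Δ0=2, Δ1=3, Δ2=-2/3, Δ3=-7/3, Δ4=2
row 1: diag=8, rhs=6; c'=1/8, d'=3/4
row 2: denom=8−1·1/8=63/8; d'=(-22−1·3/4)/(63/8)=-26/9
row 3: denom=12−3·8/21=76/7; d'=(-10−3·-26/9)/(76/7)=-7/57
row 4: denom=8−3·21/76=545/76; d'=(26−3·-7/57)/(545/76)=2004/545
back: M4=2004/545
back: M3=-7/57−21/76·2004/545=-1862/1635
back: M2=-26/9−8/21·-1862/1635=-1338/545
back: M1=3/4−1/8·-1338/545=576/545
M: M0=0, M1=576/545, M2=-1338/545, M3=-1862/1635, M4=2004/545, M5=0
seg 0: a=-5, c=M0/2=0, d=(M1−M0)/(6·3)=32/545, b=Δ0−h0·(2M0+M1)/6=802/545
seg 1: a=1, c=M1/2=288/545, d=(M2−M1)/(6·1)=-319/545, b=Δ1−h1·(2M1+M2)/6=1666/545
seg 2: a=4, c=M2/2=-669/545, d=(M3−M2)/(6·3)=1076/14715, b=Δ2−h2·(2M2+M3)/6=257/109
seg 3: a=2, c=M3/2=-931/1635, d=(M4−M3)/(6·3)=3937/14715, b=Δ3−h3·(2M3+M4)/6=-1653/545
seg 4: a=-5, c=M4/2=1002/545, d=(M5−M4)/(6·1)=-334/545, b=Δ4−h4·(2M4+M5)/6=422/545
t_q=15/4 → seg 1, τ=3/4; S=1+1666/545·τ+288/545·τ²+-319/545·τ³=116603/34880

  seg 0: a=-5 b=802/545 c=0 d=32/545
  seg 1: a=1 b=1666/545 c=288/545 d=-319/545
  seg 2: a=4 b=257/109 c=-669/545 d=1076/14715
  seg 3: a=2 b=-1653/545 c=-931/1635 d=3937/14715
  seg 4: a=-5 b=422/545 c=1002/545 d=-334/545
S(15/4) = 116603/34880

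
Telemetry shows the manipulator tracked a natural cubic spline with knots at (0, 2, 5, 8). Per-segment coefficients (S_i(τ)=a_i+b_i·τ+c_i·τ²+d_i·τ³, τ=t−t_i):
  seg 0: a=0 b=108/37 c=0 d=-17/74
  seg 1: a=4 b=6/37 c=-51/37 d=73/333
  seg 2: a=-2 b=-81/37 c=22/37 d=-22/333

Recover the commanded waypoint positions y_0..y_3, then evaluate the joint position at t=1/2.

y_0 = S_0(0) = a_0 = 0
y_1 = S_1(0) = a_1 = 4
y_2 = S_2(0) = a_2 = -2
y_3 = S_2(3) = -5
t_q=1/2 is in segment 0 (τ=1/2); S_0(τ)=847/592

y_0=0 y_1=4 y_2=-2 y_3=-5
S(1/2) = 847/592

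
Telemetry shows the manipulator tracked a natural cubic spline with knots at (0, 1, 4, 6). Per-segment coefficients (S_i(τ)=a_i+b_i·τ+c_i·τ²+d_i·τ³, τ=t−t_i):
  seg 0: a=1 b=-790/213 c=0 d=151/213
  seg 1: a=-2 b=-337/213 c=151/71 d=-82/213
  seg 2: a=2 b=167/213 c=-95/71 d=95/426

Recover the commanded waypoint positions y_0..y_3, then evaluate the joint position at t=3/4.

y_0 = S_0(0) = a_0 = 1
y_1 = S_1(0) = a_1 = -2
y_2 = S_2(0) = a_2 = 2
y_3 = S_2(2) = 0
t_q=3/4 is in segment 0 (τ=3/4); S_0(τ)=-6737/4544

y_0=1 y_1=-2 y_2=2 y_3=0
S(3/4) = -6737/4544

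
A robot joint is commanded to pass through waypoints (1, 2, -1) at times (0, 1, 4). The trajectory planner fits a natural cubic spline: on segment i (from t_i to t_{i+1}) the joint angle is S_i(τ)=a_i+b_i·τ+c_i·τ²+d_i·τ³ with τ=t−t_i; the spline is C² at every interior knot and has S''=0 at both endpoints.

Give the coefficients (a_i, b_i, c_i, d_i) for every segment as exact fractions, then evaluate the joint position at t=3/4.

Δ: Δ0=1, Δ1=-1
row 1: diag=8, rhs=-12; c'=3/8, d'=-3/2
back: M1=-3/2
M: M0=0, M1=-3/2, M2=0
seg 0: a=1, c=M0/2=0, d=(M1−M0)/(6·1)=-1/4, b=Δ0−h0·(2M0+M1)/6=5/4
seg 1: a=2, c=M1/2=-3/4, d=(M2−M1)/(6·3)=1/12, b=Δ1−h1·(2M1+M2)/6=1/2
t_q=3/4 → seg 0, τ=3/4; S=1+5/4·τ+0·τ²+-1/4·τ³=469/256

  seg 0: a=1 b=5/4 c=0 d=-1/4
  seg 1: a=2 b=1/2 c=-3/4 d=1/12
S(3/4) = 469/256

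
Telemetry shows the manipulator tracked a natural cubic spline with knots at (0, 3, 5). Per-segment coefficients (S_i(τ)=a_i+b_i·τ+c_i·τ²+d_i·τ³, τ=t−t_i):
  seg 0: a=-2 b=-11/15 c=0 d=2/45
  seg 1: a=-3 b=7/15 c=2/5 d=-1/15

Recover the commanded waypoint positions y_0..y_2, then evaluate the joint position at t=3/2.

y_0 = S_0(0) = a_0 = -2
y_1 = S_1(0) = a_1 = -3
y_2 = S_1(2) = -1
t_q=3/2 is in segment 0 (τ=3/2); S_0(τ)=-59/20

y_0=-2 y_1=-3 y_2=-1
S(3/2) = -59/20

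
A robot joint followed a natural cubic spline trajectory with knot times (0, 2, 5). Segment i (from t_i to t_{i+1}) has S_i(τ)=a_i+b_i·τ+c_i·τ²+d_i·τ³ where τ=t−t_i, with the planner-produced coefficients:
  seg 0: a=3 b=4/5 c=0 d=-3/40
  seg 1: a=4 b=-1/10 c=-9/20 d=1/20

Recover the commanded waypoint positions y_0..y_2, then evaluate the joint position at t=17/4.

y_0=3 y_1=4 y_2=1
S(17/4) = 529/256

y_0 = S_0(0) = a_0 = 3
y_1 = S_1(0) = a_1 = 4
y_2 = S_1(3) = 1
t_q=17/4 is in segment 1 (τ=9/4); S_1(τ)=529/256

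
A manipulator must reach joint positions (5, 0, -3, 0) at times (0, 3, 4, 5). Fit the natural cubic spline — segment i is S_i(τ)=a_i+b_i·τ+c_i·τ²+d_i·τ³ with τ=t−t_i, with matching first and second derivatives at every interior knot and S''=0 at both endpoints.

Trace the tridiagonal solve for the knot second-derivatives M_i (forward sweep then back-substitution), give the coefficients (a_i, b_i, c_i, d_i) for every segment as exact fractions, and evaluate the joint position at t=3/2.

  seg 0: a=5 b=-53/93 c=0 d=-34/279
  seg 1: a=0 b=-359/93 c=-34/31 d=182/93
  seg 2: a=-3 b=-17/93 c=148/31 d=-148/93
S(3/2) = 463/124

Δ: Δ0=-5/3, Δ1=-3, Δ2=3
row 1: diag=8, rhs=-8; c'=1/8, d'=-1
row 2: denom=4−1·1/8=31/8; d'=(36−1·-1)/(31/8)=296/31
back: M2=296/31
back: M1=-1−1/8·296/31=-68/31
M: M0=0, M1=-68/31, M2=296/31, M3=0
seg 0: a=5, c=M0/2=0, d=(M1−M0)/(6·3)=-34/279, b=Δ0−h0·(2M0+M1)/6=-53/93
seg 1: a=0, c=M1/2=-34/31, d=(M2−M1)/(6·1)=182/93, b=Δ1−h1·(2M1+M2)/6=-359/93
seg 2: a=-3, c=M2/2=148/31, d=(M3−M2)/(6·1)=-148/93, b=Δ2−h2·(2M2+M3)/6=-17/93
t_q=3/2 → seg 0, τ=3/2; S=5+-53/93·τ+0·τ²+-34/279·τ³=463/124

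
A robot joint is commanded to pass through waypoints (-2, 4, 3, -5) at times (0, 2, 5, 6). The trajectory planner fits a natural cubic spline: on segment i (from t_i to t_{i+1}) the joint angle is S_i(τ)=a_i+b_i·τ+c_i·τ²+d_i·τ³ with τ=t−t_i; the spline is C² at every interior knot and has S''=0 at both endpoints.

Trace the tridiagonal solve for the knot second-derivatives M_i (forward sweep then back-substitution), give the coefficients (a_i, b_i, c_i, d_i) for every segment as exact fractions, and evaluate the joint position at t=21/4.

Δ: Δ0=3, Δ1=-1/3, Δ2=-8
row 1: diag=10, rhs=-20; c'=3/10, d'=-2
row 2: denom=8−3·3/10=71/10; d'=(-46−3·-2)/(71/10)=-400/71
back: M2=-400/71
back: M1=-2−3/10·-400/71=-22/71
M: M0=0, M1=-22/71, M2=-400/71, M3=0
seg 0: a=-2, c=M0/2=0, d=(M1−M0)/(6·2)=-11/426, b=Δ0−h0·(2M0+M1)/6=661/213
seg 1: a=4, c=M1/2=-11/71, d=(M2−M1)/(6·3)=-21/71, b=Δ1−h1·(2M1+M2)/6=595/213
seg 2: a=3, c=M2/2=-200/71, d=(M3−M2)/(6·1)=200/213, b=Δ2−h2·(2M2+M3)/6=-1304/213
t_q=21/4 → seg 2, τ=1/4; S=3+-1304/213·τ+-200/71·τ²+200/213·τ³=743/568

  seg 0: a=-2 b=661/213 c=0 d=-11/426
  seg 1: a=4 b=595/213 c=-11/71 d=-21/71
  seg 2: a=3 b=-1304/213 c=-200/71 d=200/213
S(21/4) = 743/568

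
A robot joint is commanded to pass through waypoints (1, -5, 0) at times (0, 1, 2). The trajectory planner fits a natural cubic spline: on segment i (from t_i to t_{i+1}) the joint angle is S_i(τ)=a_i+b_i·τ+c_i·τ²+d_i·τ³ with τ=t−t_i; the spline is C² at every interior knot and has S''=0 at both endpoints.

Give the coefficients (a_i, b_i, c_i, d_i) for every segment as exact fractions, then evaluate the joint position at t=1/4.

Δ: Δ0=-6, Δ1=5
row 1: diag=4, rhs=66; c'=1/4, d'=33/2
back: M1=33/2
M: M0=0, M1=33/2, M2=0
seg 0: a=1, c=M0/2=0, d=(M1−M0)/(6·1)=11/4, b=Δ0−h0·(2M0+M1)/6=-35/4
seg 1: a=-5, c=M1/2=33/4, d=(M2−M1)/(6·1)=-11/4, b=Δ1−h1·(2M1+M2)/6=-1/2
t_q=1/4 → seg 0, τ=1/4; S=1+-35/4·τ+0·τ²+11/4·τ³=-293/256

  seg 0: a=1 b=-35/4 c=0 d=11/4
  seg 1: a=-5 b=-1/2 c=33/4 d=-11/4
S(1/4) = -293/256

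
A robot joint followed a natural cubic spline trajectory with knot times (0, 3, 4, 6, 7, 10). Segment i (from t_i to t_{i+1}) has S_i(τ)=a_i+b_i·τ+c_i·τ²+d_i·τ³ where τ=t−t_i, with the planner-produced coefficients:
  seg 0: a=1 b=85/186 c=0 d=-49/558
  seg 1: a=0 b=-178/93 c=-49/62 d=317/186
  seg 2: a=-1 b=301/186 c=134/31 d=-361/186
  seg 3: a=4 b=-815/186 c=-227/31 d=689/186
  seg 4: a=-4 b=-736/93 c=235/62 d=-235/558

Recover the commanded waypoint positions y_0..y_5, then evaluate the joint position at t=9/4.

y_0=1 y_1=0 y_2=-1 y_3=4 y_4=-4 y_5=-5
S(9/4) = 4079/3968

y_0 = S_0(0) = a_0 = 1
y_1 = S_1(0) = a_1 = 0
y_2 = S_2(0) = a_2 = -1
y_3 = S_3(0) = a_3 = 4
y_4 = S_4(0) = a_4 = -4
y_5 = S_4(3) = -5
t_q=9/4 is in segment 0 (τ=9/4); S_0(τ)=4079/3968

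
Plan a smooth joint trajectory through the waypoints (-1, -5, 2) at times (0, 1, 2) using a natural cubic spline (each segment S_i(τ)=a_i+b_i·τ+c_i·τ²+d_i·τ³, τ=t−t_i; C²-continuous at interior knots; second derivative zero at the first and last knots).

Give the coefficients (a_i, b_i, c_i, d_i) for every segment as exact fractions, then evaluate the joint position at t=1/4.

  seg 0: a=-1 b=-27/4 c=0 d=11/4
  seg 1: a=-5 b=3/2 c=33/4 d=-11/4
S(1/4) = -677/256

Δ: Δ0=-4, Δ1=7
row 1: diag=4, rhs=66; c'=1/4, d'=33/2
back: M1=33/2
M: M0=0, M1=33/2, M2=0
seg 0: a=-1, c=M0/2=0, d=(M1−M0)/(6·1)=11/4, b=Δ0−h0·(2M0+M1)/6=-27/4
seg 1: a=-5, c=M1/2=33/4, d=(M2−M1)/(6·1)=-11/4, b=Δ1−h1·(2M1+M2)/6=3/2
t_q=1/4 → seg 0, τ=1/4; S=-1+-27/4·τ+0·τ²+11/4·τ³=-677/256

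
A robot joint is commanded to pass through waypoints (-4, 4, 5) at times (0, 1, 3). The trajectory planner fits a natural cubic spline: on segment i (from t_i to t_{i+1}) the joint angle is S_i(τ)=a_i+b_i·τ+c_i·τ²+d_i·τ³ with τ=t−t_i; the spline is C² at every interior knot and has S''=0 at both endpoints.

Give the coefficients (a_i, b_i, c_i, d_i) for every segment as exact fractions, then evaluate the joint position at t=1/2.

Δ: Δ0=8, Δ1=1/2
row 1: diag=6, rhs=-45; c'=1/3, d'=-15/2
back: M1=-15/2
M: M0=0, M1=-15/2, M2=0
seg 0: a=-4, c=M0/2=0, d=(M1−M0)/(6·1)=-5/4, b=Δ0−h0·(2M0+M1)/6=37/4
seg 1: a=4, c=M1/2=-15/4, d=(M2−M1)/(6·2)=5/8, b=Δ1−h1·(2M1+M2)/6=11/2
t_q=1/2 → seg 0, τ=1/2; S=-4+37/4·τ+0·τ²+-5/4·τ³=15/32

  seg 0: a=-4 b=37/4 c=0 d=-5/4
  seg 1: a=4 b=11/2 c=-15/4 d=5/8
S(1/2) = 15/32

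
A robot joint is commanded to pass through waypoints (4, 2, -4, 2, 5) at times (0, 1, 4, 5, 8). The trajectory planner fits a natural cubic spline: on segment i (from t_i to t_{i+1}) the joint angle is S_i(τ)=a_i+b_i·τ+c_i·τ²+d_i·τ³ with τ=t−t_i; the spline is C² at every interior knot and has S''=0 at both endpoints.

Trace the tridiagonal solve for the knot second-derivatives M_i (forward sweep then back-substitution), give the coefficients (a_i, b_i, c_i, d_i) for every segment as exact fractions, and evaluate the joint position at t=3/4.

  seg 0: a=4 b=-73/48 c=0 d=-23/48
  seg 1: a=2 b=-71/24 c=-23/16 d=253/432
  seg 2: a=-4 b=203/48 c=23/6 d=-33/16
  seg 3: a=2 b=137/24 c=-113/48 d=113/432
S(3/4) = 2721/1024

Δ: Δ0=-2, Δ1=-2, Δ2=6, Δ3=1
row 1: diag=8, rhs=0; c'=3/8, d'=0
row 2: denom=8−3·3/8=55/8; d'=(48−3·0)/(55/8)=384/55
row 3: denom=8−1·8/55=432/55; d'=(-30−1·384/55)/(432/55)=-113/24
back: M3=-113/24
back: M2=384/55−8/55·-113/24=23/3
back: M1=0−3/8·23/3=-23/8
M: M0=0, M1=-23/8, M2=23/3, M3=-113/24, M4=0
seg 0: a=4, c=M0/2=0, d=(M1−M0)/(6·1)=-23/48, b=Δ0−h0·(2M0+M1)/6=-73/48
seg 1: a=2, c=M1/2=-23/16, d=(M2−M1)/(6·3)=253/432, b=Δ1−h1·(2M1+M2)/6=-71/24
seg 2: a=-4, c=M2/2=23/6, d=(M3−M2)/(6·1)=-33/16, b=Δ2−h2·(2M2+M3)/6=203/48
seg 3: a=2, c=M3/2=-113/48, d=(M4−M3)/(6·3)=113/432, b=Δ3−h3·(2M3+M4)/6=137/24
t_q=3/4 → seg 0, τ=3/4; S=4+-73/48·τ+0·τ²+-23/48·τ³=2721/1024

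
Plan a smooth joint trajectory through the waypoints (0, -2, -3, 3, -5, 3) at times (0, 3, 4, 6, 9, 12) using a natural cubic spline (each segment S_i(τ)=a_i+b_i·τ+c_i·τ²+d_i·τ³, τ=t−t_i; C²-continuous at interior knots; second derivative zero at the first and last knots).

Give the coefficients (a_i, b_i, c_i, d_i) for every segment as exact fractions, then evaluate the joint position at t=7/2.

Δ: Δ0=-2/3, Δ1=-1, Δ2=3, Δ3=-8/3, Δ4=8/3
row 1: diag=8, rhs=-2; c'=1/8, d'=-1/4
row 2: denom=6−1·1/8=47/8; d'=(24−1·-1/4)/(47/8)=194/47
row 3: denom=10−2·16/47=438/47; d'=(-34−2·194/47)/(438/47)=-331/73
row 4: denom=12−3·47/146=1611/146; d'=(32−3·-331/73)/(1611/146)=6658/1611
back: M4=6658/1611
back: M3=-331/73−47/146·6658/1611=-9448/1611
back: M2=194/47−16/47·-9448/1611=9866/1611
back: M1=-1/4−1/8·9866/1611=-1636/1611
M: M0=0, M1=-1636/1611, M2=9866/1611, M3=-9448/1611, M4=6658/1611, M5=0
seg 0: a=0, c=M0/2=0, d=(M1−M0)/(6·3)=-818/14499, b=Δ0−h0·(2M0+M1)/6=-256/1611
seg 1: a=-2, c=M1/2=-818/1611, d=(M2−M1)/(6·1)=213/179, b=Δ1−h1·(2M1+M2)/6=-2710/1611
seg 2: a=-3, c=M2/2=4933/1611, d=(M3−M2)/(6·2)=-1073/1074, b=Δ2−h2·(2M2+M3)/6=1405/1611
seg 3: a=3, c=M3/2=-4724/1611, d=(M4−M3)/(6·3)=8053/14499, b=Δ3−h3·(2M3+M4)/6=1823/1611
seg 4: a=-5, c=M4/2=3329/1611, d=(M5−M4)/(6·3)=-3329/14499, b=Δ4−h4·(2M4+M5)/6=-2362/1611
t_q=7/2 → seg 1, τ=1/2; S=-2+-2710/1611·τ+-818/1611·τ²+213/179·τ³=-36335/12888

  seg 0: a=0 b=-256/1611 c=0 d=-818/14499
  seg 1: a=-2 b=-2710/1611 c=-818/1611 d=213/179
  seg 2: a=-3 b=1405/1611 c=4933/1611 d=-1073/1074
  seg 3: a=3 b=1823/1611 c=-4724/1611 d=8053/14499
  seg 4: a=-5 b=-2362/1611 c=3329/1611 d=-3329/14499
S(7/2) = -36335/12888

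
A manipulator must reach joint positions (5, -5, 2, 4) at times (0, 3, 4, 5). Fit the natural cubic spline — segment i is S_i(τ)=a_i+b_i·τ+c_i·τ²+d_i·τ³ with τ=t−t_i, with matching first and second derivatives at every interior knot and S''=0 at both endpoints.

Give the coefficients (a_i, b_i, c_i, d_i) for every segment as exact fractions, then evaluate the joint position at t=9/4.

  seg 0: a=5 b=-727/93 c=0 d=139/279
  seg 1: a=-5 b=524/93 c=139/31 d=-290/93
  seg 2: a=2 b=488/93 c=-151/31 d=151/93
S(9/4) = -13717/1984

Δ: Δ0=-10/3, Δ1=7, Δ2=2
row 1: diag=8, rhs=62; c'=1/8, d'=31/4
row 2: denom=4−1·1/8=31/8; d'=(-30−1·31/4)/(31/8)=-302/31
back: M2=-302/31
back: M1=31/4−1/8·-302/31=278/31
M: M0=0, M1=278/31, M2=-302/31, M3=0
seg 0: a=5, c=M0/2=0, d=(M1−M0)/(6·3)=139/279, b=Δ0−h0·(2M0+M1)/6=-727/93
seg 1: a=-5, c=M1/2=139/31, d=(M2−M1)/(6·1)=-290/93, b=Δ1−h1·(2M1+M2)/6=524/93
seg 2: a=2, c=M2/2=-151/31, d=(M3−M2)/(6·1)=151/93, b=Δ2−h2·(2M2+M3)/6=488/93
t_q=9/4 → seg 0, τ=9/4; S=5+-727/93·τ+0·τ²+139/279·τ³=-13717/1984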